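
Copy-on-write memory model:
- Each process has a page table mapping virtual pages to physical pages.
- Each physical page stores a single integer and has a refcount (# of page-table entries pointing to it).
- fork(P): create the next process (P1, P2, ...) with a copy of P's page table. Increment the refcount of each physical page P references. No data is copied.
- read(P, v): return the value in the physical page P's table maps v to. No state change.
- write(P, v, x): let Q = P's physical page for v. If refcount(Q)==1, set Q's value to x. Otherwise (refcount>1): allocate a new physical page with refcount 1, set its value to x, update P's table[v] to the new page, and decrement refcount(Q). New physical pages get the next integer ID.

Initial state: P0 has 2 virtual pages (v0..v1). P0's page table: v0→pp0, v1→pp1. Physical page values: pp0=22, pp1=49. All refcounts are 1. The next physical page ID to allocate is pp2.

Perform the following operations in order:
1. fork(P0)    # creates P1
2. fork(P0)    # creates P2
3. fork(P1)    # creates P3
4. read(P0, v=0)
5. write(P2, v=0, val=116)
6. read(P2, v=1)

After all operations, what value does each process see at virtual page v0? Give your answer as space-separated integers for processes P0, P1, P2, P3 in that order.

Answer: 22 22 116 22

Derivation:
Op 1: fork(P0) -> P1. 2 ppages; refcounts: pp0:2 pp1:2
Op 2: fork(P0) -> P2. 2 ppages; refcounts: pp0:3 pp1:3
Op 3: fork(P1) -> P3. 2 ppages; refcounts: pp0:4 pp1:4
Op 4: read(P0, v0) -> 22. No state change.
Op 5: write(P2, v0, 116). refcount(pp0)=4>1 -> COPY to pp2. 3 ppages; refcounts: pp0:3 pp1:4 pp2:1
Op 6: read(P2, v1) -> 49. No state change.
P0: v0 -> pp0 = 22
P1: v0 -> pp0 = 22
P2: v0 -> pp2 = 116
P3: v0 -> pp0 = 22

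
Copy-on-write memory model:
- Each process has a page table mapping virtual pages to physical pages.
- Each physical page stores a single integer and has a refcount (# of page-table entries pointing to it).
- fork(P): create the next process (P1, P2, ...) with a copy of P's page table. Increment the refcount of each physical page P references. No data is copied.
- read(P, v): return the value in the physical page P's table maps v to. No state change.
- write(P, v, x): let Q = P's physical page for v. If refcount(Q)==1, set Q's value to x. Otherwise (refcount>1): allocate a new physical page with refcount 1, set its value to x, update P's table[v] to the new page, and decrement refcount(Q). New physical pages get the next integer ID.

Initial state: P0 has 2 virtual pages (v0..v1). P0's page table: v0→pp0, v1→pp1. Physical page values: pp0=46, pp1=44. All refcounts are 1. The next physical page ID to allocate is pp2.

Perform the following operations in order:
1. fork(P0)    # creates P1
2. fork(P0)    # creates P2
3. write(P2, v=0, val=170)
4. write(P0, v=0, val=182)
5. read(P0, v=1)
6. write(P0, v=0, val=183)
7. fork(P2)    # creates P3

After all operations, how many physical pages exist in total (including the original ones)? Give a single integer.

Answer: 4

Derivation:
Op 1: fork(P0) -> P1. 2 ppages; refcounts: pp0:2 pp1:2
Op 2: fork(P0) -> P2. 2 ppages; refcounts: pp0:3 pp1:3
Op 3: write(P2, v0, 170). refcount(pp0)=3>1 -> COPY to pp2. 3 ppages; refcounts: pp0:2 pp1:3 pp2:1
Op 4: write(P0, v0, 182). refcount(pp0)=2>1 -> COPY to pp3. 4 ppages; refcounts: pp0:1 pp1:3 pp2:1 pp3:1
Op 5: read(P0, v1) -> 44. No state change.
Op 6: write(P0, v0, 183). refcount(pp3)=1 -> write in place. 4 ppages; refcounts: pp0:1 pp1:3 pp2:1 pp3:1
Op 7: fork(P2) -> P3. 4 ppages; refcounts: pp0:1 pp1:4 pp2:2 pp3:1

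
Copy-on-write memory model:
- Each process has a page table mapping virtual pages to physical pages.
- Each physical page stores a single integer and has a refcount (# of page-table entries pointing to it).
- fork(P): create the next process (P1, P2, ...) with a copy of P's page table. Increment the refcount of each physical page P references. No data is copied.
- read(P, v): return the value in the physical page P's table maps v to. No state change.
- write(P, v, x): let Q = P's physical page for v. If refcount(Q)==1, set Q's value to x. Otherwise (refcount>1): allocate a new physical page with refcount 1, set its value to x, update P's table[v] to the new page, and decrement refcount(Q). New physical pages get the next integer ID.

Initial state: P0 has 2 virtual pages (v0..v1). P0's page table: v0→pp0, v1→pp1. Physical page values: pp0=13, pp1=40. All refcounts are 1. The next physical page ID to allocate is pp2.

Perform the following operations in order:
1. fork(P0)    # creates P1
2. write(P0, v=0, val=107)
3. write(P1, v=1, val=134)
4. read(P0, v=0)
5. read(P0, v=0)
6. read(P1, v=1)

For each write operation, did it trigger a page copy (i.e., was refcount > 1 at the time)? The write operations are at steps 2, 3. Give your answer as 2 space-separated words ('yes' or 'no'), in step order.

Op 1: fork(P0) -> P1. 2 ppages; refcounts: pp0:2 pp1:2
Op 2: write(P0, v0, 107). refcount(pp0)=2>1 -> COPY to pp2. 3 ppages; refcounts: pp0:1 pp1:2 pp2:1
Op 3: write(P1, v1, 134). refcount(pp1)=2>1 -> COPY to pp3. 4 ppages; refcounts: pp0:1 pp1:1 pp2:1 pp3:1
Op 4: read(P0, v0) -> 107. No state change.
Op 5: read(P0, v0) -> 107. No state change.
Op 6: read(P1, v1) -> 134. No state change.

yes yes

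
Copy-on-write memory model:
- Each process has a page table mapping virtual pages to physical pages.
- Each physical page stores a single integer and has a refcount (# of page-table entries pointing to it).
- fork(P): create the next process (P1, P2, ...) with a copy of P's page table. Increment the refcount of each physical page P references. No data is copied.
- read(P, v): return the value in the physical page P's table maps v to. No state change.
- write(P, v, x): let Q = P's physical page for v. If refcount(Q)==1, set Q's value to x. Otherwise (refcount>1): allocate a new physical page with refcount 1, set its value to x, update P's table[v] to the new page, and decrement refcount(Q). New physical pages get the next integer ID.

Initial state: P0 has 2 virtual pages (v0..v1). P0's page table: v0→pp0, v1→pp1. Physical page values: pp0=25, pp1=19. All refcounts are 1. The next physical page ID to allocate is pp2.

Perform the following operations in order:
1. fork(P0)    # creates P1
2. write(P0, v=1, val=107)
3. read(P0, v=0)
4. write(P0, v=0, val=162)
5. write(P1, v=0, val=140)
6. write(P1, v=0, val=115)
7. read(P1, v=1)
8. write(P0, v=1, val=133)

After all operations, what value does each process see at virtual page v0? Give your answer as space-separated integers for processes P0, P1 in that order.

Op 1: fork(P0) -> P1. 2 ppages; refcounts: pp0:2 pp1:2
Op 2: write(P0, v1, 107). refcount(pp1)=2>1 -> COPY to pp2. 3 ppages; refcounts: pp0:2 pp1:1 pp2:1
Op 3: read(P0, v0) -> 25. No state change.
Op 4: write(P0, v0, 162). refcount(pp0)=2>1 -> COPY to pp3. 4 ppages; refcounts: pp0:1 pp1:1 pp2:1 pp3:1
Op 5: write(P1, v0, 140). refcount(pp0)=1 -> write in place. 4 ppages; refcounts: pp0:1 pp1:1 pp2:1 pp3:1
Op 6: write(P1, v0, 115). refcount(pp0)=1 -> write in place. 4 ppages; refcounts: pp0:1 pp1:1 pp2:1 pp3:1
Op 7: read(P1, v1) -> 19. No state change.
Op 8: write(P0, v1, 133). refcount(pp2)=1 -> write in place. 4 ppages; refcounts: pp0:1 pp1:1 pp2:1 pp3:1
P0: v0 -> pp3 = 162
P1: v0 -> pp0 = 115

Answer: 162 115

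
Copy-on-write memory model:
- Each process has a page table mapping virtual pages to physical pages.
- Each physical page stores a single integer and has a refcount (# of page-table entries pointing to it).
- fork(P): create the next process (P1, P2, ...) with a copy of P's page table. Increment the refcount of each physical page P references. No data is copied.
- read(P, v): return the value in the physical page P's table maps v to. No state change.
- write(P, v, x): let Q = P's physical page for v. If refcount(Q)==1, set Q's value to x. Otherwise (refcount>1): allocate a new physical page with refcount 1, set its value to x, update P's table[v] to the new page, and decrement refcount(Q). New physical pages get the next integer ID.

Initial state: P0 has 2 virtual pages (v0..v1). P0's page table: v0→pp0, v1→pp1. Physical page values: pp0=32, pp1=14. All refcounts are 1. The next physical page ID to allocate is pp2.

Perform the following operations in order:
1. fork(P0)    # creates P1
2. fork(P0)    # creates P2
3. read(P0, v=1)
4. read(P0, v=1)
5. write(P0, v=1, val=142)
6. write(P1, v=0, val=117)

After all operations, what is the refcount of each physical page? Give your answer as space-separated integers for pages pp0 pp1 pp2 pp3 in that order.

Op 1: fork(P0) -> P1. 2 ppages; refcounts: pp0:2 pp1:2
Op 2: fork(P0) -> P2. 2 ppages; refcounts: pp0:3 pp1:3
Op 3: read(P0, v1) -> 14. No state change.
Op 4: read(P0, v1) -> 14. No state change.
Op 5: write(P0, v1, 142). refcount(pp1)=3>1 -> COPY to pp2. 3 ppages; refcounts: pp0:3 pp1:2 pp2:1
Op 6: write(P1, v0, 117). refcount(pp0)=3>1 -> COPY to pp3. 4 ppages; refcounts: pp0:2 pp1:2 pp2:1 pp3:1

Answer: 2 2 1 1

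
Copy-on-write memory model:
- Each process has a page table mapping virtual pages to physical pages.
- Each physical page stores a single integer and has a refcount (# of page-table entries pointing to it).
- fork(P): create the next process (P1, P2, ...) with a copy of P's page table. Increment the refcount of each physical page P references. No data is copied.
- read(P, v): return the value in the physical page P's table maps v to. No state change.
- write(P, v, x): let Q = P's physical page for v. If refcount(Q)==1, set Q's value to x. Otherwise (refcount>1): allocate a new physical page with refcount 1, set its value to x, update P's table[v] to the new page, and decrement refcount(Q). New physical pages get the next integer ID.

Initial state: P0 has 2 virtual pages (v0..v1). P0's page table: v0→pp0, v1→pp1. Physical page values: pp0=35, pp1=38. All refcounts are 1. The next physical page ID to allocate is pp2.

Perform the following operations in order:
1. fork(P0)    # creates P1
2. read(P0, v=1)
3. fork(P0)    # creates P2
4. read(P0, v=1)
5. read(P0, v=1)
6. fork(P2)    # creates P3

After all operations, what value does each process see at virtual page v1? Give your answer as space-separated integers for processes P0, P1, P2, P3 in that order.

Answer: 38 38 38 38

Derivation:
Op 1: fork(P0) -> P1. 2 ppages; refcounts: pp0:2 pp1:2
Op 2: read(P0, v1) -> 38. No state change.
Op 3: fork(P0) -> P2. 2 ppages; refcounts: pp0:3 pp1:3
Op 4: read(P0, v1) -> 38. No state change.
Op 5: read(P0, v1) -> 38. No state change.
Op 6: fork(P2) -> P3. 2 ppages; refcounts: pp0:4 pp1:4
P0: v1 -> pp1 = 38
P1: v1 -> pp1 = 38
P2: v1 -> pp1 = 38
P3: v1 -> pp1 = 38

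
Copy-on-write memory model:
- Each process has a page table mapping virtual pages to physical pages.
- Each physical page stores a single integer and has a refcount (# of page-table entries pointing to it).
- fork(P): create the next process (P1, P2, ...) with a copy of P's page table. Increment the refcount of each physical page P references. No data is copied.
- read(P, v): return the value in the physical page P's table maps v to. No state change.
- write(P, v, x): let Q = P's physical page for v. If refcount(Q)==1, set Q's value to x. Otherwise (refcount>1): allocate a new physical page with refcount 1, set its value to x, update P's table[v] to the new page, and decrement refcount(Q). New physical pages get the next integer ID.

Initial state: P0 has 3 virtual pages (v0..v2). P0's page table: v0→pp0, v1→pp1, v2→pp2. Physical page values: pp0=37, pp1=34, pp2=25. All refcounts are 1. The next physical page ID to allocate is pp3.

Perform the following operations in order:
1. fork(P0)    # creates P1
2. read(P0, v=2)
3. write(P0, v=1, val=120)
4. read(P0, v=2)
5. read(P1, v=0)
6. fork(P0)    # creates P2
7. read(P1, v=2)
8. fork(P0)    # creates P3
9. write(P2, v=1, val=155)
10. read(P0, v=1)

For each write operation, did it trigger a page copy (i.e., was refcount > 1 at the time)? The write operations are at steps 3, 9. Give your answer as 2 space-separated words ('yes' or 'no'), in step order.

Op 1: fork(P0) -> P1. 3 ppages; refcounts: pp0:2 pp1:2 pp2:2
Op 2: read(P0, v2) -> 25. No state change.
Op 3: write(P0, v1, 120). refcount(pp1)=2>1 -> COPY to pp3. 4 ppages; refcounts: pp0:2 pp1:1 pp2:2 pp3:1
Op 4: read(P0, v2) -> 25. No state change.
Op 5: read(P1, v0) -> 37. No state change.
Op 6: fork(P0) -> P2. 4 ppages; refcounts: pp0:3 pp1:1 pp2:3 pp3:2
Op 7: read(P1, v2) -> 25. No state change.
Op 8: fork(P0) -> P3. 4 ppages; refcounts: pp0:4 pp1:1 pp2:4 pp3:3
Op 9: write(P2, v1, 155). refcount(pp3)=3>1 -> COPY to pp4. 5 ppages; refcounts: pp0:4 pp1:1 pp2:4 pp3:2 pp4:1
Op 10: read(P0, v1) -> 120. No state change.

yes yes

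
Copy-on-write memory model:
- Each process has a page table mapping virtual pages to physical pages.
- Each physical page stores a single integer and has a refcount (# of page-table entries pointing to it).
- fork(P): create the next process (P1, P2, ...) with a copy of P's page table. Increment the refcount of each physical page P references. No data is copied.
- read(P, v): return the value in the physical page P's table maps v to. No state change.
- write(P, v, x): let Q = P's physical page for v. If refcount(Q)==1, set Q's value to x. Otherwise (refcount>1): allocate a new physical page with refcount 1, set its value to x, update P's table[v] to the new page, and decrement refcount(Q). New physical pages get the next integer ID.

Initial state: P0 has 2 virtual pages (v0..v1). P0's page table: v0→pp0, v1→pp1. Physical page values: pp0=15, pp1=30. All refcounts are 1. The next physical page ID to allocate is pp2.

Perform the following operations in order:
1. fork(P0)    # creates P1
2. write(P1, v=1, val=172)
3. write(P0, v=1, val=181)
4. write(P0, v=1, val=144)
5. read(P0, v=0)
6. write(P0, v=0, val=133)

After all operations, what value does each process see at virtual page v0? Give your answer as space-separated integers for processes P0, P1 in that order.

Op 1: fork(P0) -> P1. 2 ppages; refcounts: pp0:2 pp1:2
Op 2: write(P1, v1, 172). refcount(pp1)=2>1 -> COPY to pp2. 3 ppages; refcounts: pp0:2 pp1:1 pp2:1
Op 3: write(P0, v1, 181). refcount(pp1)=1 -> write in place. 3 ppages; refcounts: pp0:2 pp1:1 pp2:1
Op 4: write(P0, v1, 144). refcount(pp1)=1 -> write in place. 3 ppages; refcounts: pp0:2 pp1:1 pp2:1
Op 5: read(P0, v0) -> 15. No state change.
Op 6: write(P0, v0, 133). refcount(pp0)=2>1 -> COPY to pp3. 4 ppages; refcounts: pp0:1 pp1:1 pp2:1 pp3:1
P0: v0 -> pp3 = 133
P1: v0 -> pp0 = 15

Answer: 133 15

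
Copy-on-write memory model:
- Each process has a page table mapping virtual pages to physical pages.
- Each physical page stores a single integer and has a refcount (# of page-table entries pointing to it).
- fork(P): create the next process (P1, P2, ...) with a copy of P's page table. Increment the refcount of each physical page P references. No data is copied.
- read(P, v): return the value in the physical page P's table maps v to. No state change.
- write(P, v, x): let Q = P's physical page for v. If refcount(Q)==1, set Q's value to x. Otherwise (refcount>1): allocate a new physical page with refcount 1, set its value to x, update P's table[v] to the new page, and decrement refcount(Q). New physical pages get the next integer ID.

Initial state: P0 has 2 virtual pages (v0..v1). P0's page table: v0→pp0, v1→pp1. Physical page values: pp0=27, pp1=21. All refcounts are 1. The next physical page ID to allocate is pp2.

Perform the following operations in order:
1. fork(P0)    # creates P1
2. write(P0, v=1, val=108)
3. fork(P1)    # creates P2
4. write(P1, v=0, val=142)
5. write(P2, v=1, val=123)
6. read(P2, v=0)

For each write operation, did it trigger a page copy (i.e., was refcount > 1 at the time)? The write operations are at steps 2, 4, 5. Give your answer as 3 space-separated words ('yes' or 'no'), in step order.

Op 1: fork(P0) -> P1. 2 ppages; refcounts: pp0:2 pp1:2
Op 2: write(P0, v1, 108). refcount(pp1)=2>1 -> COPY to pp2. 3 ppages; refcounts: pp0:2 pp1:1 pp2:1
Op 3: fork(P1) -> P2. 3 ppages; refcounts: pp0:3 pp1:2 pp2:1
Op 4: write(P1, v0, 142). refcount(pp0)=3>1 -> COPY to pp3. 4 ppages; refcounts: pp0:2 pp1:2 pp2:1 pp3:1
Op 5: write(P2, v1, 123). refcount(pp1)=2>1 -> COPY to pp4. 5 ppages; refcounts: pp0:2 pp1:1 pp2:1 pp3:1 pp4:1
Op 6: read(P2, v0) -> 27. No state change.

yes yes yes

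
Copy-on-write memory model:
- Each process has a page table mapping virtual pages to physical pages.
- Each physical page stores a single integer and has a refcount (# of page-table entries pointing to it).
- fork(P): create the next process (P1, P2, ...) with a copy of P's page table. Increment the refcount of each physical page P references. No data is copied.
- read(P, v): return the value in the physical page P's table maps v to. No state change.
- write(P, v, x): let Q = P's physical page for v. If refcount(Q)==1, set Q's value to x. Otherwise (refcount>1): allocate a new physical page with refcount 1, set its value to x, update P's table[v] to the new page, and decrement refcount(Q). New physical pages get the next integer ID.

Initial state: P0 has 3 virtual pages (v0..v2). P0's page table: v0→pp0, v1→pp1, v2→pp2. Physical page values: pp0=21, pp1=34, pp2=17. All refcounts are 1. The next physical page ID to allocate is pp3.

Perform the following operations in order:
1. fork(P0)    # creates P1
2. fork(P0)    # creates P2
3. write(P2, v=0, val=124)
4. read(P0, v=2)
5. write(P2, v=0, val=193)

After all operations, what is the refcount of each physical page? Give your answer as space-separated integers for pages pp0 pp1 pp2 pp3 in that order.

Op 1: fork(P0) -> P1. 3 ppages; refcounts: pp0:2 pp1:2 pp2:2
Op 2: fork(P0) -> P2. 3 ppages; refcounts: pp0:3 pp1:3 pp2:3
Op 3: write(P2, v0, 124). refcount(pp0)=3>1 -> COPY to pp3. 4 ppages; refcounts: pp0:2 pp1:3 pp2:3 pp3:1
Op 4: read(P0, v2) -> 17. No state change.
Op 5: write(P2, v0, 193). refcount(pp3)=1 -> write in place. 4 ppages; refcounts: pp0:2 pp1:3 pp2:3 pp3:1

Answer: 2 3 3 1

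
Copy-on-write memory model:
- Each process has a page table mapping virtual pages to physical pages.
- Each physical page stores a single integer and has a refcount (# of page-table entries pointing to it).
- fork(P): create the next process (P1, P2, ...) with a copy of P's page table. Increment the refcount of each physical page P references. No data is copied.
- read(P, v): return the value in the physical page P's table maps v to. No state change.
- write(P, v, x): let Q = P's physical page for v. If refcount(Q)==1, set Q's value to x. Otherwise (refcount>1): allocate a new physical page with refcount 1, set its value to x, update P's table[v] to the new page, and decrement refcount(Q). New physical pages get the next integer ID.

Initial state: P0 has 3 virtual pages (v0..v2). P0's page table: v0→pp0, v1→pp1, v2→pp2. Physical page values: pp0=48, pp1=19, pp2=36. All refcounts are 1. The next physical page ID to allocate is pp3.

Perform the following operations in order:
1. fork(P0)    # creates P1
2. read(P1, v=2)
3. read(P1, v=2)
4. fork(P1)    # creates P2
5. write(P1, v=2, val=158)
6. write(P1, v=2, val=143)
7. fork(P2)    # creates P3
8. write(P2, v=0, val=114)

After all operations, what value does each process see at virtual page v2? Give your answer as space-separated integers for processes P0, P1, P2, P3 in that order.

Op 1: fork(P0) -> P1. 3 ppages; refcounts: pp0:2 pp1:2 pp2:2
Op 2: read(P1, v2) -> 36. No state change.
Op 3: read(P1, v2) -> 36. No state change.
Op 4: fork(P1) -> P2. 3 ppages; refcounts: pp0:3 pp1:3 pp2:3
Op 5: write(P1, v2, 158). refcount(pp2)=3>1 -> COPY to pp3. 4 ppages; refcounts: pp0:3 pp1:3 pp2:2 pp3:1
Op 6: write(P1, v2, 143). refcount(pp3)=1 -> write in place. 4 ppages; refcounts: pp0:3 pp1:3 pp2:2 pp3:1
Op 7: fork(P2) -> P3. 4 ppages; refcounts: pp0:4 pp1:4 pp2:3 pp3:1
Op 8: write(P2, v0, 114). refcount(pp0)=4>1 -> COPY to pp4. 5 ppages; refcounts: pp0:3 pp1:4 pp2:3 pp3:1 pp4:1
P0: v2 -> pp2 = 36
P1: v2 -> pp3 = 143
P2: v2 -> pp2 = 36
P3: v2 -> pp2 = 36

Answer: 36 143 36 36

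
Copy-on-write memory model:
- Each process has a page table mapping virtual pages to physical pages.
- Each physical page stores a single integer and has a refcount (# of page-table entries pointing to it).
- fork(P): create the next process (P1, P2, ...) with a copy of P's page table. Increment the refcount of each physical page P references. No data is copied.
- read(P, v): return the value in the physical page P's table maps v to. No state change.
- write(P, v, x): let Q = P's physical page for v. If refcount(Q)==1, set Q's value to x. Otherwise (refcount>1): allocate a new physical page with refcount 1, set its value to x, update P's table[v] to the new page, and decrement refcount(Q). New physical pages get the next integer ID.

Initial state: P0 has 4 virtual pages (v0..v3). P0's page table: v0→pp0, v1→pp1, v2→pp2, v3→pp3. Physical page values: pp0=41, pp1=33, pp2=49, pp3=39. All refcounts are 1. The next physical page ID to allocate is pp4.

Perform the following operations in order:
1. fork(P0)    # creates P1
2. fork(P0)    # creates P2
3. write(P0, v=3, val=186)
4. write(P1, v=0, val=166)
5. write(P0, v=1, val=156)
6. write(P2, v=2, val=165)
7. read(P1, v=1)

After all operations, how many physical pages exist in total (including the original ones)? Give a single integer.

Op 1: fork(P0) -> P1. 4 ppages; refcounts: pp0:2 pp1:2 pp2:2 pp3:2
Op 2: fork(P0) -> P2. 4 ppages; refcounts: pp0:3 pp1:3 pp2:3 pp3:3
Op 3: write(P0, v3, 186). refcount(pp3)=3>1 -> COPY to pp4. 5 ppages; refcounts: pp0:3 pp1:3 pp2:3 pp3:2 pp4:1
Op 4: write(P1, v0, 166). refcount(pp0)=3>1 -> COPY to pp5. 6 ppages; refcounts: pp0:2 pp1:3 pp2:3 pp3:2 pp4:1 pp5:1
Op 5: write(P0, v1, 156). refcount(pp1)=3>1 -> COPY to pp6. 7 ppages; refcounts: pp0:2 pp1:2 pp2:3 pp3:2 pp4:1 pp5:1 pp6:1
Op 6: write(P2, v2, 165). refcount(pp2)=3>1 -> COPY to pp7. 8 ppages; refcounts: pp0:2 pp1:2 pp2:2 pp3:2 pp4:1 pp5:1 pp6:1 pp7:1
Op 7: read(P1, v1) -> 33. No state change.

Answer: 8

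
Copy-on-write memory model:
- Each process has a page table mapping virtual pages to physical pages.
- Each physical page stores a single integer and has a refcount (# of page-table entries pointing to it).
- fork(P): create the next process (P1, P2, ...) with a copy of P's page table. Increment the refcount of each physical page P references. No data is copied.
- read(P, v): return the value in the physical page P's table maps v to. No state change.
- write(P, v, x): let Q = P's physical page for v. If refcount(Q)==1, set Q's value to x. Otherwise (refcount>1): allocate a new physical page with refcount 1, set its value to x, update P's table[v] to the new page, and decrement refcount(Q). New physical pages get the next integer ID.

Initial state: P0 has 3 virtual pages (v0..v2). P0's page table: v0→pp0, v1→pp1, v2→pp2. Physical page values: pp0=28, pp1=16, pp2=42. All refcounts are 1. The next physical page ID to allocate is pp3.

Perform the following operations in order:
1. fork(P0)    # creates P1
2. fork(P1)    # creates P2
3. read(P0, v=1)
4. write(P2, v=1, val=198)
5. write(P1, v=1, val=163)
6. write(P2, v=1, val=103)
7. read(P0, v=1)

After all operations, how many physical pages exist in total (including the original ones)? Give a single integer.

Answer: 5

Derivation:
Op 1: fork(P0) -> P1. 3 ppages; refcounts: pp0:2 pp1:2 pp2:2
Op 2: fork(P1) -> P2. 3 ppages; refcounts: pp0:3 pp1:3 pp2:3
Op 3: read(P0, v1) -> 16. No state change.
Op 4: write(P2, v1, 198). refcount(pp1)=3>1 -> COPY to pp3. 4 ppages; refcounts: pp0:3 pp1:2 pp2:3 pp3:1
Op 5: write(P1, v1, 163). refcount(pp1)=2>1 -> COPY to pp4. 5 ppages; refcounts: pp0:3 pp1:1 pp2:3 pp3:1 pp4:1
Op 6: write(P2, v1, 103). refcount(pp3)=1 -> write in place. 5 ppages; refcounts: pp0:3 pp1:1 pp2:3 pp3:1 pp4:1
Op 7: read(P0, v1) -> 16. No state change.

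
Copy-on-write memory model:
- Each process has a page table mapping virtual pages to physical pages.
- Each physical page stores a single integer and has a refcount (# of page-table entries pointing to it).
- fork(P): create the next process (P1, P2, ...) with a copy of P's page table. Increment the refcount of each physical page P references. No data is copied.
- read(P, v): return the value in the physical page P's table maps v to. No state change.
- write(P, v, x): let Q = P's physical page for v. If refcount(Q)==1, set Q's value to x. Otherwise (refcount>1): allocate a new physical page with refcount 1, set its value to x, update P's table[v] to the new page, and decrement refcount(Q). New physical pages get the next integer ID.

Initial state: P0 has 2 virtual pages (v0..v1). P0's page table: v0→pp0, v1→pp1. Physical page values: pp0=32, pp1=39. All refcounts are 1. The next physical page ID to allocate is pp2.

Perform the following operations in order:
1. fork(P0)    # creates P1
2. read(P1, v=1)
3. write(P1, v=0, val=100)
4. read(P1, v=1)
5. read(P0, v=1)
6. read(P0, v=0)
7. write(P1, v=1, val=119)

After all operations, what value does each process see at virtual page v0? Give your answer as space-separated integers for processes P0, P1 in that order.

Answer: 32 100

Derivation:
Op 1: fork(P0) -> P1. 2 ppages; refcounts: pp0:2 pp1:2
Op 2: read(P1, v1) -> 39. No state change.
Op 3: write(P1, v0, 100). refcount(pp0)=2>1 -> COPY to pp2. 3 ppages; refcounts: pp0:1 pp1:2 pp2:1
Op 4: read(P1, v1) -> 39. No state change.
Op 5: read(P0, v1) -> 39. No state change.
Op 6: read(P0, v0) -> 32. No state change.
Op 7: write(P1, v1, 119). refcount(pp1)=2>1 -> COPY to pp3. 4 ppages; refcounts: pp0:1 pp1:1 pp2:1 pp3:1
P0: v0 -> pp0 = 32
P1: v0 -> pp2 = 100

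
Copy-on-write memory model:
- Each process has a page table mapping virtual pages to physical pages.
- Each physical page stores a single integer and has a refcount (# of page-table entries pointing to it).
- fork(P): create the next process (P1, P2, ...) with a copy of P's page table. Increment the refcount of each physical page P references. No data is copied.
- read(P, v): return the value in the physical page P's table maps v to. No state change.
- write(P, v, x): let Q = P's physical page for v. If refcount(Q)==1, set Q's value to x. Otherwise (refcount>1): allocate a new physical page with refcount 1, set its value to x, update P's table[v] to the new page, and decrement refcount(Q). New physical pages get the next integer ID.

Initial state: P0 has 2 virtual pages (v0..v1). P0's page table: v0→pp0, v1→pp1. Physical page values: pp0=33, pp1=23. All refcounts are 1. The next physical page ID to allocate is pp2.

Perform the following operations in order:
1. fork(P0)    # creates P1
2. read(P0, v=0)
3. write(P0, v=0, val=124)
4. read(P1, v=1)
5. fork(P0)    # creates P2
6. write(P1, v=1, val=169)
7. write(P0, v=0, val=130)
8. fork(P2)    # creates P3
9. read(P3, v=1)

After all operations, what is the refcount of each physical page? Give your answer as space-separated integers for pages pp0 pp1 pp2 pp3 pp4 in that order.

Answer: 1 3 2 1 1

Derivation:
Op 1: fork(P0) -> P1. 2 ppages; refcounts: pp0:2 pp1:2
Op 2: read(P0, v0) -> 33. No state change.
Op 3: write(P0, v0, 124). refcount(pp0)=2>1 -> COPY to pp2. 3 ppages; refcounts: pp0:1 pp1:2 pp2:1
Op 4: read(P1, v1) -> 23. No state change.
Op 5: fork(P0) -> P2. 3 ppages; refcounts: pp0:1 pp1:3 pp2:2
Op 6: write(P1, v1, 169). refcount(pp1)=3>1 -> COPY to pp3. 4 ppages; refcounts: pp0:1 pp1:2 pp2:2 pp3:1
Op 7: write(P0, v0, 130). refcount(pp2)=2>1 -> COPY to pp4. 5 ppages; refcounts: pp0:1 pp1:2 pp2:1 pp3:1 pp4:1
Op 8: fork(P2) -> P3. 5 ppages; refcounts: pp0:1 pp1:3 pp2:2 pp3:1 pp4:1
Op 9: read(P3, v1) -> 23. No state change.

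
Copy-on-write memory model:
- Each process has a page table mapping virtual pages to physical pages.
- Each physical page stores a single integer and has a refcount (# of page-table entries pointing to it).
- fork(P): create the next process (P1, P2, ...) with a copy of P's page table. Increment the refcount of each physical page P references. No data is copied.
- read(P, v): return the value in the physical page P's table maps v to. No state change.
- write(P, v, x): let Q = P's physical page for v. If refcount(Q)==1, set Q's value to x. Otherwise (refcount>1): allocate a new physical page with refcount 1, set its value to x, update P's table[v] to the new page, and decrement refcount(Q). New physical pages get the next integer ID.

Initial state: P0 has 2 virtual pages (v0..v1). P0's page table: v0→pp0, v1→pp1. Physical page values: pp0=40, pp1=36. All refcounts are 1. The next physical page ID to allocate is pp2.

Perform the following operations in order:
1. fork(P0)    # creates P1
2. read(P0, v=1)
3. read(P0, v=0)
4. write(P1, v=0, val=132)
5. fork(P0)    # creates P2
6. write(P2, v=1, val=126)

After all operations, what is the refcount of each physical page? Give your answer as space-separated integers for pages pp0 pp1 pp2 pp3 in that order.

Op 1: fork(P0) -> P1. 2 ppages; refcounts: pp0:2 pp1:2
Op 2: read(P0, v1) -> 36. No state change.
Op 3: read(P0, v0) -> 40. No state change.
Op 4: write(P1, v0, 132). refcount(pp0)=2>1 -> COPY to pp2. 3 ppages; refcounts: pp0:1 pp1:2 pp2:1
Op 5: fork(P0) -> P2. 3 ppages; refcounts: pp0:2 pp1:3 pp2:1
Op 6: write(P2, v1, 126). refcount(pp1)=3>1 -> COPY to pp3. 4 ppages; refcounts: pp0:2 pp1:2 pp2:1 pp3:1

Answer: 2 2 1 1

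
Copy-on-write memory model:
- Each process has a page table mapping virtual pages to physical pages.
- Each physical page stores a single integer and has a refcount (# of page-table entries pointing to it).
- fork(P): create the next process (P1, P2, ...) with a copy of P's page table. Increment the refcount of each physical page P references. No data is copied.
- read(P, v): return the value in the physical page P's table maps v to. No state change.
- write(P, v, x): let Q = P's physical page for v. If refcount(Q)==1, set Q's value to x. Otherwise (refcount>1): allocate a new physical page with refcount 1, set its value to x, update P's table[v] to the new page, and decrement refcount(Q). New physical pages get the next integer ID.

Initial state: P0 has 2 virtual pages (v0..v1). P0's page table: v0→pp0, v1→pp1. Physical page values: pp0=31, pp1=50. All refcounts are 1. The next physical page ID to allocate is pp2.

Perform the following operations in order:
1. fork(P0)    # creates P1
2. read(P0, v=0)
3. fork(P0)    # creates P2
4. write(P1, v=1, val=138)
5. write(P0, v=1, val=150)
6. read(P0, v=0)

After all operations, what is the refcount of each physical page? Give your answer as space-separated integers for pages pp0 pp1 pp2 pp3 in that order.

Answer: 3 1 1 1

Derivation:
Op 1: fork(P0) -> P1. 2 ppages; refcounts: pp0:2 pp1:2
Op 2: read(P0, v0) -> 31. No state change.
Op 3: fork(P0) -> P2. 2 ppages; refcounts: pp0:3 pp1:3
Op 4: write(P1, v1, 138). refcount(pp1)=3>1 -> COPY to pp2. 3 ppages; refcounts: pp0:3 pp1:2 pp2:1
Op 5: write(P0, v1, 150). refcount(pp1)=2>1 -> COPY to pp3. 4 ppages; refcounts: pp0:3 pp1:1 pp2:1 pp3:1
Op 6: read(P0, v0) -> 31. No state change.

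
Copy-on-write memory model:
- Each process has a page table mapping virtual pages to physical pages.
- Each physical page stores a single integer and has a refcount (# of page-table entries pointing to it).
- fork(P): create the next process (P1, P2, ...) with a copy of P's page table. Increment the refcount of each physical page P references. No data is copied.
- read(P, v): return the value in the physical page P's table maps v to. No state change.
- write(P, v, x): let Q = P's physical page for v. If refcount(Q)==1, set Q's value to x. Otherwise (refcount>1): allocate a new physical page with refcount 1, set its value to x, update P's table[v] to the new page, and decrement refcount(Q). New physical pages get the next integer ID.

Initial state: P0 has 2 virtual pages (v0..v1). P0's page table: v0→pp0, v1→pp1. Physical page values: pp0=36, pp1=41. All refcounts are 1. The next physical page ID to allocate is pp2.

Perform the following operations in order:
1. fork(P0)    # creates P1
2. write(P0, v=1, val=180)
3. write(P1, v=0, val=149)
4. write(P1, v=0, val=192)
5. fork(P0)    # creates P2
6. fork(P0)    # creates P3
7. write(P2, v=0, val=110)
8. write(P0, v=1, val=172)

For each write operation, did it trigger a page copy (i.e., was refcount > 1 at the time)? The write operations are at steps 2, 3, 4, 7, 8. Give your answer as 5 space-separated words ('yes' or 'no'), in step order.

Op 1: fork(P0) -> P1. 2 ppages; refcounts: pp0:2 pp1:2
Op 2: write(P0, v1, 180). refcount(pp1)=2>1 -> COPY to pp2. 3 ppages; refcounts: pp0:2 pp1:1 pp2:1
Op 3: write(P1, v0, 149). refcount(pp0)=2>1 -> COPY to pp3. 4 ppages; refcounts: pp0:1 pp1:1 pp2:1 pp3:1
Op 4: write(P1, v0, 192). refcount(pp3)=1 -> write in place. 4 ppages; refcounts: pp0:1 pp1:1 pp2:1 pp3:1
Op 5: fork(P0) -> P2. 4 ppages; refcounts: pp0:2 pp1:1 pp2:2 pp3:1
Op 6: fork(P0) -> P3. 4 ppages; refcounts: pp0:3 pp1:1 pp2:3 pp3:1
Op 7: write(P2, v0, 110). refcount(pp0)=3>1 -> COPY to pp4. 5 ppages; refcounts: pp0:2 pp1:1 pp2:3 pp3:1 pp4:1
Op 8: write(P0, v1, 172). refcount(pp2)=3>1 -> COPY to pp5. 6 ppages; refcounts: pp0:2 pp1:1 pp2:2 pp3:1 pp4:1 pp5:1

yes yes no yes yes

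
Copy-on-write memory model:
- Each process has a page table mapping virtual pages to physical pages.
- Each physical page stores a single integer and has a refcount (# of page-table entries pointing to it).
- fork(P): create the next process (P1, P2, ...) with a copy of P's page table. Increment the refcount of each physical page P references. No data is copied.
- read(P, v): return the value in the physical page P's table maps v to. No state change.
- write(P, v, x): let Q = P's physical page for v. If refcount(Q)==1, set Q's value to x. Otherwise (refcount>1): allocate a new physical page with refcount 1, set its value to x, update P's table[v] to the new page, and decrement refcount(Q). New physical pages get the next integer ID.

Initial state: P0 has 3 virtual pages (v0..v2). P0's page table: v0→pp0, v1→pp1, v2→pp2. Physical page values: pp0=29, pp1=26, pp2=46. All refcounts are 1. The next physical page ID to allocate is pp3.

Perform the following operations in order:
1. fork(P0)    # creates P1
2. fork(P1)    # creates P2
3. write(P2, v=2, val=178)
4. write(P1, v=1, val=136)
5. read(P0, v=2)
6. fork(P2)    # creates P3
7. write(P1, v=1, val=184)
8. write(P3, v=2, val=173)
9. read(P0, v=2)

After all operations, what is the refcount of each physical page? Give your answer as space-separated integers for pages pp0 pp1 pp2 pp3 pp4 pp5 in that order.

Answer: 4 3 2 1 1 1

Derivation:
Op 1: fork(P0) -> P1. 3 ppages; refcounts: pp0:2 pp1:2 pp2:2
Op 2: fork(P1) -> P2. 3 ppages; refcounts: pp0:3 pp1:3 pp2:3
Op 3: write(P2, v2, 178). refcount(pp2)=3>1 -> COPY to pp3. 4 ppages; refcounts: pp0:3 pp1:3 pp2:2 pp3:1
Op 4: write(P1, v1, 136). refcount(pp1)=3>1 -> COPY to pp4. 5 ppages; refcounts: pp0:3 pp1:2 pp2:2 pp3:1 pp4:1
Op 5: read(P0, v2) -> 46. No state change.
Op 6: fork(P2) -> P3. 5 ppages; refcounts: pp0:4 pp1:3 pp2:2 pp3:2 pp4:1
Op 7: write(P1, v1, 184). refcount(pp4)=1 -> write in place. 5 ppages; refcounts: pp0:4 pp1:3 pp2:2 pp3:2 pp4:1
Op 8: write(P3, v2, 173). refcount(pp3)=2>1 -> COPY to pp5. 6 ppages; refcounts: pp0:4 pp1:3 pp2:2 pp3:1 pp4:1 pp5:1
Op 9: read(P0, v2) -> 46. No state change.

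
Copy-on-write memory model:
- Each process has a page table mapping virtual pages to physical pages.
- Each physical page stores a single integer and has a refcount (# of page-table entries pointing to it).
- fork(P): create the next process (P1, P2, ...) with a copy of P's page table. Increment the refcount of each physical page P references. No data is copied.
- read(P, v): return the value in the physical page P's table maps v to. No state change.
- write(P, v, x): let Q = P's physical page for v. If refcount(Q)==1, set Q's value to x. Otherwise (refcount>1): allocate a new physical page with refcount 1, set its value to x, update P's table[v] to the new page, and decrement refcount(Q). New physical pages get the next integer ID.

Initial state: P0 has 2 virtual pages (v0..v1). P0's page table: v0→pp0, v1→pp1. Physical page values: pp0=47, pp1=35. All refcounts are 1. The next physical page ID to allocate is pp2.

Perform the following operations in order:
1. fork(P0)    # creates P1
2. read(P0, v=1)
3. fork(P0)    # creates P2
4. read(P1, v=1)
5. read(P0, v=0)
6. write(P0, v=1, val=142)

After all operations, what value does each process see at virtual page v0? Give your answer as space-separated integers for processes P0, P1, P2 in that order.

Answer: 47 47 47

Derivation:
Op 1: fork(P0) -> P1. 2 ppages; refcounts: pp0:2 pp1:2
Op 2: read(P0, v1) -> 35. No state change.
Op 3: fork(P0) -> P2. 2 ppages; refcounts: pp0:3 pp1:3
Op 4: read(P1, v1) -> 35. No state change.
Op 5: read(P0, v0) -> 47. No state change.
Op 6: write(P0, v1, 142). refcount(pp1)=3>1 -> COPY to pp2. 3 ppages; refcounts: pp0:3 pp1:2 pp2:1
P0: v0 -> pp0 = 47
P1: v0 -> pp0 = 47
P2: v0 -> pp0 = 47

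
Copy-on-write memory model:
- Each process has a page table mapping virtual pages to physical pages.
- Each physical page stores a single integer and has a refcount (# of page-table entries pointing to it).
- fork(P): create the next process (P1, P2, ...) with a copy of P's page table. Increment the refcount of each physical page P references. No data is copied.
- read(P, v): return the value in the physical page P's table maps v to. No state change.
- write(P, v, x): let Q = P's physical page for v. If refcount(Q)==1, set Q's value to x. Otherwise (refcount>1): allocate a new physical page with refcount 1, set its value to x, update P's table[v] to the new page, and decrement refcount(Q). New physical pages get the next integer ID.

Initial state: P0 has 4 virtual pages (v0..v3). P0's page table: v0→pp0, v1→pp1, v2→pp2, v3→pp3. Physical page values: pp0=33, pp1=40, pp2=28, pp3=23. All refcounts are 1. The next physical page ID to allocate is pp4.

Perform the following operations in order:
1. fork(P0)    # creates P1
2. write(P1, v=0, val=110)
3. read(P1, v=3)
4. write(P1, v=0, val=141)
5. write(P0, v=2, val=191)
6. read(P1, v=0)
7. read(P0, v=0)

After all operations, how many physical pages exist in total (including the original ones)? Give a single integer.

Op 1: fork(P0) -> P1. 4 ppages; refcounts: pp0:2 pp1:2 pp2:2 pp3:2
Op 2: write(P1, v0, 110). refcount(pp0)=2>1 -> COPY to pp4. 5 ppages; refcounts: pp0:1 pp1:2 pp2:2 pp3:2 pp4:1
Op 3: read(P1, v3) -> 23. No state change.
Op 4: write(P1, v0, 141). refcount(pp4)=1 -> write in place. 5 ppages; refcounts: pp0:1 pp1:2 pp2:2 pp3:2 pp4:1
Op 5: write(P0, v2, 191). refcount(pp2)=2>1 -> COPY to pp5. 6 ppages; refcounts: pp0:1 pp1:2 pp2:1 pp3:2 pp4:1 pp5:1
Op 6: read(P1, v0) -> 141. No state change.
Op 7: read(P0, v0) -> 33. No state change.

Answer: 6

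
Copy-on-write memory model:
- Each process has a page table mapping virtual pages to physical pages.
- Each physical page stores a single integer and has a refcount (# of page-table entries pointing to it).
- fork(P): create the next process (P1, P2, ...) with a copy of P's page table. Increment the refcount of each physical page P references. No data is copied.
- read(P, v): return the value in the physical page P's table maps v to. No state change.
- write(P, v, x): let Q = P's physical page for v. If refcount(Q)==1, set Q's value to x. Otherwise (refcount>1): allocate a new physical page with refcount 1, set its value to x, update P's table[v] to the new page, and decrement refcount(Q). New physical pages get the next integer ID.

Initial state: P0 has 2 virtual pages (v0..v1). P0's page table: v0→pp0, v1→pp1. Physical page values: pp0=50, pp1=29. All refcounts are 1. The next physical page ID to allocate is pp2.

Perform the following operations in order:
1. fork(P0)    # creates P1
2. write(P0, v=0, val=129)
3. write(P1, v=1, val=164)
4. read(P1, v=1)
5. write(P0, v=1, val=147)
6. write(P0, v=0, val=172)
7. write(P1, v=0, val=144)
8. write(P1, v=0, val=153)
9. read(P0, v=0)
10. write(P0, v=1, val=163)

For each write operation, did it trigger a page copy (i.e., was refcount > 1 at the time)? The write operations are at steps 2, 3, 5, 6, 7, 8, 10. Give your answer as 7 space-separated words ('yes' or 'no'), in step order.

Op 1: fork(P0) -> P1. 2 ppages; refcounts: pp0:2 pp1:2
Op 2: write(P0, v0, 129). refcount(pp0)=2>1 -> COPY to pp2. 3 ppages; refcounts: pp0:1 pp1:2 pp2:1
Op 3: write(P1, v1, 164). refcount(pp1)=2>1 -> COPY to pp3. 4 ppages; refcounts: pp0:1 pp1:1 pp2:1 pp3:1
Op 4: read(P1, v1) -> 164. No state change.
Op 5: write(P0, v1, 147). refcount(pp1)=1 -> write in place. 4 ppages; refcounts: pp0:1 pp1:1 pp2:1 pp3:1
Op 6: write(P0, v0, 172). refcount(pp2)=1 -> write in place. 4 ppages; refcounts: pp0:1 pp1:1 pp2:1 pp3:1
Op 7: write(P1, v0, 144). refcount(pp0)=1 -> write in place. 4 ppages; refcounts: pp0:1 pp1:1 pp2:1 pp3:1
Op 8: write(P1, v0, 153). refcount(pp0)=1 -> write in place. 4 ppages; refcounts: pp0:1 pp1:1 pp2:1 pp3:1
Op 9: read(P0, v0) -> 172. No state change.
Op 10: write(P0, v1, 163). refcount(pp1)=1 -> write in place. 4 ppages; refcounts: pp0:1 pp1:1 pp2:1 pp3:1

yes yes no no no no no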